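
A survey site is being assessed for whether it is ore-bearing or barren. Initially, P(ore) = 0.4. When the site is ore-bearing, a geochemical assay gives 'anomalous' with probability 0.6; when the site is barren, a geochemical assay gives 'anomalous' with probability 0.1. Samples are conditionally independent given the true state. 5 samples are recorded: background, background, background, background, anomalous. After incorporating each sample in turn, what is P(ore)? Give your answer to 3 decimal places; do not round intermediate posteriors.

0.135

After 'background': P(ore) = 0.4·0.4000 / (0.4·0.4000 + 0.9·0.6000) ≈ 0.2286
After 'background': P(ore) = 0.4·0.2286 / (0.4·0.2286 + 0.9·0.7714) ≈ 0.1164
After 'background': P(ore) = 0.4·0.1164 / (0.4·0.1164 + 0.9·0.8836) ≈ 0.0553
After 'background': P(ore) = 0.4·0.0553 / (0.4·0.0553 + 0.9·0.9447) ≈ 0.0254
After 'anomalous': P(ore) = 0.6·0.0254 / (0.6·0.0254 + 0.1·0.9746) ≈ 0.1350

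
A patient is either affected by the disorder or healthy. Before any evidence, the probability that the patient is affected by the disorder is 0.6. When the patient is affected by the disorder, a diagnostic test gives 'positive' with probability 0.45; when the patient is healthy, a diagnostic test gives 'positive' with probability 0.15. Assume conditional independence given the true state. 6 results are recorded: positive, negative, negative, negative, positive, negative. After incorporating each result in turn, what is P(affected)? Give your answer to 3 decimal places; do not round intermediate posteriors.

After 'positive': P(affected) = 0.45·0.6000 / (0.45·0.6000 + 0.15·0.4000) ≈ 0.8182
After 'negative': P(affected) = 0.55·0.8182 / (0.55·0.8182 + 0.85·0.1818) ≈ 0.7444
After 'negative': P(affected) = 0.55·0.7444 / (0.55·0.7444 + 0.85·0.2556) ≈ 0.6533
After 'negative': P(affected) = 0.55·0.6533 / (0.55·0.6533 + 0.85·0.3467) ≈ 0.5494
After 'positive': P(affected) = 0.45·0.5494 / (0.45·0.5494 + 0.15·0.4506) ≈ 0.7853
After 'negative': P(affected) = 0.55·0.7853 / (0.55·0.7853 + 0.85·0.2147) ≈ 0.7030

0.703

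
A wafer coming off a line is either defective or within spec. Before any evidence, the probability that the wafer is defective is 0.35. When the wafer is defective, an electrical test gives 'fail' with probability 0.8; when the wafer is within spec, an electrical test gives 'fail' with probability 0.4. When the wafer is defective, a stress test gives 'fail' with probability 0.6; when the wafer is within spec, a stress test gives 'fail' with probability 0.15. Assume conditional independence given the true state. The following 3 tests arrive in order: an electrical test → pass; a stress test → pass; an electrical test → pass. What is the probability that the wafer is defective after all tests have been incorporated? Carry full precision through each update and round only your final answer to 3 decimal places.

Apply Bayes' rule sequentially, carrying P(defective) forward.
After an electrical test='pass': P(defective) = 0.2·0.3500 / (0.2·0.3500 + 0.6·0.6500) ≈ 0.1522
After a stress test='pass': P(defective) = 0.4·0.1522 / (0.4·0.1522 + 0.85·0.8478) ≈ 0.0779
After an electrical test='pass': P(defective) = 0.2·0.0779 / (0.2·0.0779 + 0.6·0.9221) ≈ 0.0274

0.027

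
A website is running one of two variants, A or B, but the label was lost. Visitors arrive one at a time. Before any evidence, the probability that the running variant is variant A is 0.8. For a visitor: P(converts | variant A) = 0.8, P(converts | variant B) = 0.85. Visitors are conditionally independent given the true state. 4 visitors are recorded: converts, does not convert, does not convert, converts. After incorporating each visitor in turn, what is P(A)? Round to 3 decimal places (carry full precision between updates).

0.863

Apply Bayes' rule sequentially, carrying P(A) forward.
After 'converts': P(A) = 0.8·0.8000 / (0.8·0.8000 + 0.85·0.2000) ≈ 0.7901
After 'does not convert': P(A) = 0.2·0.7901 / (0.2·0.7901 + 0.15·0.2099) ≈ 0.8339
After 'does not convert': P(A) = 0.2·0.8339 / (0.2·0.8339 + 0.15·0.1661) ≈ 0.8700
After 'converts': P(A) = 0.8·0.8700 / (0.8·0.8700 + 0.85·0.1300) ≈ 0.8630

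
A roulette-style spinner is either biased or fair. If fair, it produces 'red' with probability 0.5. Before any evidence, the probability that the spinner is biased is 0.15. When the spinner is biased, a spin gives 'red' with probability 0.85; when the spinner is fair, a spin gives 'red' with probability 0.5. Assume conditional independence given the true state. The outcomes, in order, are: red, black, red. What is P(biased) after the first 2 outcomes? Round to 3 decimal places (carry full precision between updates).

0.083

After 'red': P(biased) = 0.85·0.1500 / (0.85·0.1500 + 0.5·0.8500) ≈ 0.2308
After 'black': P(biased) = 0.15·0.2308 / (0.15·0.2308 + 0.5·0.7692) ≈ 0.0826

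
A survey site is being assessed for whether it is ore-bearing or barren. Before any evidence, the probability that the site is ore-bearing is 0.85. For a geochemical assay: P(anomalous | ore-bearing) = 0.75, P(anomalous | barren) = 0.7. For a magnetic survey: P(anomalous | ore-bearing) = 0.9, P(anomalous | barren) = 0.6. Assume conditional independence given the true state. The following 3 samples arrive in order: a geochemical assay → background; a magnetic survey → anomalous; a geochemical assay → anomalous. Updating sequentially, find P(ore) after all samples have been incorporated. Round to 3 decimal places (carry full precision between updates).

0.884

Each posterior becomes the prior for the next update.
After a geochemical assay='background': P(ore) = 0.25·0.8500 / (0.25·0.8500 + 0.3·0.1500) ≈ 0.8252
After a magnetic survey='anomalous': P(ore) = 0.9·0.8252 / (0.9·0.8252 + 0.6·0.1748) ≈ 0.8763
After a geochemical assay='anomalous': P(ore) = 0.75·0.8763 / (0.75·0.8763 + 0.7·0.1237) ≈ 0.8836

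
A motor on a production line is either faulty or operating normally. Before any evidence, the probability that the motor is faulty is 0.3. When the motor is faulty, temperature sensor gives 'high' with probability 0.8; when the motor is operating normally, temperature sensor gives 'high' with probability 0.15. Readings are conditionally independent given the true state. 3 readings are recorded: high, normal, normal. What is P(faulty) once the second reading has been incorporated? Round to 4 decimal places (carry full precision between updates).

After 'high': P(faulty) = 0.8·0.3000 / (0.8·0.3000 + 0.15·0.7000) ≈ 0.6957
After 'normal': P(faulty) = 0.2·0.6957 / (0.2·0.6957 + 0.85·0.3043) ≈ 0.3497

0.3497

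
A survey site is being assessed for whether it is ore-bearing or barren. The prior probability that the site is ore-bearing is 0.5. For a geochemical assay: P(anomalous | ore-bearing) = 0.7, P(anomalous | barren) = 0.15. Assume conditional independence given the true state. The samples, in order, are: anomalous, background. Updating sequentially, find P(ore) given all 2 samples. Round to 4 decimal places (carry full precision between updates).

Apply Bayes' rule sequentially, carrying P(ore) forward.
After 'anomalous': P(ore) = 0.7·0.5000 / (0.7·0.5000 + 0.15·0.5000) ≈ 0.8235
After 'background': P(ore) = 0.3·0.8235 / (0.3·0.8235 + 0.85·0.1765) ≈ 0.6222

0.6222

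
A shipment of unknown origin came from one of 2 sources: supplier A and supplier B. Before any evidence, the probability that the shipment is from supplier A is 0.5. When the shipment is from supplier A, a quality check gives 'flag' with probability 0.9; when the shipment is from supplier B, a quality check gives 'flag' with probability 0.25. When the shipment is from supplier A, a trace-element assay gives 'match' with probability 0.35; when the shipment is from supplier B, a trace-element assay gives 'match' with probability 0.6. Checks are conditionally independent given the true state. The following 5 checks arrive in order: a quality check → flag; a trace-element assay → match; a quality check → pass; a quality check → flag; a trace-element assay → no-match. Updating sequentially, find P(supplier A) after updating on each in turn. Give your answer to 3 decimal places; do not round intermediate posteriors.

0.621

After a quality check='flag': P(supplier A) = 0.9·0.5000 / (0.9·0.5000 + 0.25·0.5000) ≈ 0.7826
After a trace-element assay='match': P(supplier A) = 0.35·0.7826 / (0.35·0.7826 + 0.6·0.2174) ≈ 0.6774
After a quality check='pass': P(supplier A) = 0.1·0.6774 / (0.1·0.6774 + 0.75·0.3226) ≈ 0.2188
After a quality check='flag': P(supplier A) = 0.9·0.2188 / (0.9·0.2188 + 0.25·0.7812) ≈ 0.5020
After a trace-element assay='no-match': P(supplier A) = 0.65·0.5020 / (0.65·0.5020 + 0.4·0.4980) ≈ 0.6209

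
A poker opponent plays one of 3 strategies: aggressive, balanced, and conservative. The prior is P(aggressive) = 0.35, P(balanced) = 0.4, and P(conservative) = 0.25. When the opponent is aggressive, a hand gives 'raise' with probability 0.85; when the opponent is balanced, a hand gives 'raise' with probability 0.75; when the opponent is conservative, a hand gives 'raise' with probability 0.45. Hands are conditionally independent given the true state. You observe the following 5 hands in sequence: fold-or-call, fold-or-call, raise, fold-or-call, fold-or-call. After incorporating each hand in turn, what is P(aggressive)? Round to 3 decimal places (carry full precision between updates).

0.013

After 'fold-or-call': normaliser = 0.15·0.3500 + 0.25·0.4000 + 0.55·0.2500; P(aggressive) ≈ 0.1810, P(balanced) ≈ 0.3448, P(conservative) ≈ 0.4741
After 'fold-or-call': normaliser = 0.15·0.1810 + 0.25·0.3448 + 0.55·0.4741; P(aggressive) ≈ 0.0726, P(balanced) ≈ 0.2304, P(conservative) ≈ 0.6970
After 'raise': normaliser = 0.85·0.0726 + 0.75·0.2304 + 0.45·0.6970; P(aggressive) ≈ 0.1125, P(balanced) ≈ 0.3153, P(conservative) ≈ 0.5722
After 'fold-or-call': normaliser = 0.15·0.1125 + 0.25·0.3153 + 0.55·0.5722; P(aggressive) ≈ 0.0411, P(balanced) ≈ 0.1920, P(conservative) ≈ 0.7668
After 'fold-or-call': normaliser = 0.15·0.0411 + 0.25·0.1920 + 0.55·0.7668; P(aggressive) ≈ 0.0130, P(balanced) ≈ 0.1009, P(conservative) ≈ 0.8862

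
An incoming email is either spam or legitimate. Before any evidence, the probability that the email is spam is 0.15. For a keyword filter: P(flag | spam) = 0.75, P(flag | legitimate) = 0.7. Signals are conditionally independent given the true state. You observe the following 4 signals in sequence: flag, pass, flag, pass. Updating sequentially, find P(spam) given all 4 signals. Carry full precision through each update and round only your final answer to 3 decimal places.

0.123

After 'flag': P(spam) = 0.75·0.1500 / (0.75·0.1500 + 0.7·0.8500) ≈ 0.1590
After 'pass': P(spam) = 0.25·0.1590 / (0.25·0.1590 + 0.3·0.8410) ≈ 0.1361
After 'flag': P(spam) = 0.75·0.1361 / (0.75·0.1361 + 0.7·0.8639) ≈ 0.1444
After 'pass': P(spam) = 0.25·0.1444 / (0.25·0.1444 + 0.3·0.8556) ≈ 0.1233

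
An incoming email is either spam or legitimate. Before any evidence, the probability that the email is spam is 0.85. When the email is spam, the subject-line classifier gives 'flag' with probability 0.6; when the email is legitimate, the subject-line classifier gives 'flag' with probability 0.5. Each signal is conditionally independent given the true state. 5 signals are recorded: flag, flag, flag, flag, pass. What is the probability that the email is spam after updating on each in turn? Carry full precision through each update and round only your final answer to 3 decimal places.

After 'flag': P(spam) = 0.6·0.8500 / (0.6·0.8500 + 0.5·0.1500) ≈ 0.8718
After 'flag': P(spam) = 0.6·0.8718 / (0.6·0.8718 + 0.5·0.1282) ≈ 0.8908
After 'flag': P(spam) = 0.6·0.8908 / (0.6·0.8908 + 0.5·0.1092) ≈ 0.9073
After 'flag': P(spam) = 0.6·0.9073 / (0.6·0.9073 + 0.5·0.0927) ≈ 0.9216
After 'pass': P(spam) = 0.4·0.9216 / (0.4·0.9216 + 0.5·0.0784) ≈ 0.9038

0.904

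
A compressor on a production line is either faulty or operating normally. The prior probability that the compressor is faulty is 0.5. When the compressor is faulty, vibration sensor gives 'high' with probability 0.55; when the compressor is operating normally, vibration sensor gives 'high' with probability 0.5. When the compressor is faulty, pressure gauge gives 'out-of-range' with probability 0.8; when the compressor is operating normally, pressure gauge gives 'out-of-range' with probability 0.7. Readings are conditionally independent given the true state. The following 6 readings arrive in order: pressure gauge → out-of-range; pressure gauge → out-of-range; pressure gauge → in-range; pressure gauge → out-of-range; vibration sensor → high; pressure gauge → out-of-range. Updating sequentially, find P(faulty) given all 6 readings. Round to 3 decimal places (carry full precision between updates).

0.556

After pressure gauge='out-of-range': P(faulty) = 0.8·0.5000 / (0.8·0.5000 + 0.7·0.5000) ≈ 0.5333
After pressure gauge='out-of-range': P(faulty) = 0.8·0.5333 / (0.8·0.5333 + 0.7·0.4667) ≈ 0.5664
After pressure gauge='in-range': P(faulty) = 0.2·0.5664 / (0.2·0.5664 + 0.3·0.4336) ≈ 0.4655
After pressure gauge='out-of-range': P(faulty) = 0.8·0.4655 / (0.8·0.4655 + 0.7·0.5345) ≈ 0.4988
After vibration sensor='high': P(faulty) = 0.55·0.4988 / (0.55·0.4988 + 0.5·0.5012) ≈ 0.5226
After pressure gauge='out-of-range': P(faulty) = 0.8·0.5226 / (0.8·0.5226 + 0.7·0.4774) ≈ 0.5558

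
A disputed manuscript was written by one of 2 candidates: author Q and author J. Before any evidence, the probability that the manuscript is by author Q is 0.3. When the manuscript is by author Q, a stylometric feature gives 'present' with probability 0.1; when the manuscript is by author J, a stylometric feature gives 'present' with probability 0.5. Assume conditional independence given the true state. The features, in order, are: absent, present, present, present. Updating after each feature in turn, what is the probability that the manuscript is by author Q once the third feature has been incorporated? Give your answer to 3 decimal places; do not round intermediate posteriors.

After 'absent': P(author Q) = 0.9·0.3000 / (0.9·0.3000 + 0.5·0.7000) ≈ 0.4355
After 'present': P(author Q) = 0.1·0.4355 / (0.1·0.4355 + 0.5·0.5645) ≈ 0.1337
After 'present': P(author Q) = 0.1·0.1337 / (0.1·0.1337 + 0.5·0.8663) ≈ 0.0299

0.030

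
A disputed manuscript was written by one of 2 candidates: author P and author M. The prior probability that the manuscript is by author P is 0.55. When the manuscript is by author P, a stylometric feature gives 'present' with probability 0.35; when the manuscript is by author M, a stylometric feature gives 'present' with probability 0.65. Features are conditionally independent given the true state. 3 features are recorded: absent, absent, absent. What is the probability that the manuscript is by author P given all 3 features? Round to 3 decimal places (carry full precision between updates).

0.887

After 'absent': P(author P) = 0.65·0.5500 / (0.65·0.5500 + 0.35·0.4500) ≈ 0.6942
After 'absent': P(author P) = 0.65·0.6942 / (0.65·0.6942 + 0.35·0.3058) ≈ 0.8083
After 'absent': P(author P) = 0.65·0.8083 / (0.65·0.8083 + 0.35·0.1917) ≈ 0.8867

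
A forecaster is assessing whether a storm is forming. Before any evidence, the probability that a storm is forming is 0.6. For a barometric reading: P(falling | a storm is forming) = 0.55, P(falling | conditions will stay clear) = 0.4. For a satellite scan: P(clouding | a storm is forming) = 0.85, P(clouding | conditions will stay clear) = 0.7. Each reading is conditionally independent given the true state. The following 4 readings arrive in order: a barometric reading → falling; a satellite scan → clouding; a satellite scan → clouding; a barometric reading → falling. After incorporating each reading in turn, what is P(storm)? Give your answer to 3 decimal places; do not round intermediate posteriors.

0.807

After a barometric reading='falling': P(storm) = 0.55·0.6000 / (0.55·0.6000 + 0.4·0.4000) ≈ 0.6735
After a satellite scan='clouding': P(storm) = 0.85·0.6735 / (0.85·0.6735 + 0.7·0.3265) ≈ 0.7146
After a satellite scan='clouding': P(storm) = 0.85·0.7146 / (0.85·0.7146 + 0.7·0.2854) ≈ 0.7525
After a barometric reading='falling': P(storm) = 0.55·0.7525 / (0.55·0.7525 + 0.4·0.2475) ≈ 0.8070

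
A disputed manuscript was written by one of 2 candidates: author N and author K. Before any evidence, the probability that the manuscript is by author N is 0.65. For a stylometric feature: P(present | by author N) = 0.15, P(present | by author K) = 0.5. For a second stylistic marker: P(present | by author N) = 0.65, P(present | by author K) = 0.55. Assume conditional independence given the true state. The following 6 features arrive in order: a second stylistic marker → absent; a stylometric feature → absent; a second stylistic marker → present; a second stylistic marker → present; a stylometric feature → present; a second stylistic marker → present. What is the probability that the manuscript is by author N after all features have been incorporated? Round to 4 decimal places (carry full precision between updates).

0.5487

After a second stylistic marker='absent': P(author N) = 0.35·0.6500 / (0.35·0.6500 + 0.45·0.3500) ≈ 0.5909
After a stylometric feature='absent': P(author N) = 0.85·0.5909 / (0.85·0.5909 + 0.5·0.4091) ≈ 0.7106
After a second stylistic marker='present': P(author N) = 0.65·0.7106 / (0.65·0.7106 + 0.55·0.2894) ≈ 0.7437
After a second stylistic marker='present': P(author N) = 0.65·0.7437 / (0.65·0.7437 + 0.55·0.2563) ≈ 0.7742
After a stylometric feature='present': P(author N) = 0.15·0.7742 / (0.15·0.7742 + 0.5·0.2258) ≈ 0.5071
After a second stylistic marker='present': P(author N) = 0.65·0.5071 / (0.65·0.5071 + 0.55·0.4929) ≈ 0.5487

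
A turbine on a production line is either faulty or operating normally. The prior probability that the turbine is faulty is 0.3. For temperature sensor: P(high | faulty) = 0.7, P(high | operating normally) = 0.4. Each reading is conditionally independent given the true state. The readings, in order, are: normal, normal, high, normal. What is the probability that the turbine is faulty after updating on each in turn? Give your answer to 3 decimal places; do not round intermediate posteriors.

0.086

Each posterior becomes the prior for the next update.
After 'normal': P(faulty) = 0.3·0.3000 / (0.3·0.3000 + 0.6·0.7000) ≈ 0.1765
After 'normal': P(faulty) = 0.3·0.1765 / (0.3·0.1765 + 0.6·0.8235) ≈ 0.0968
After 'high': P(faulty) = 0.7·0.0968 / (0.7·0.0968 + 0.4·0.9032) ≈ 0.1579
After 'normal': P(faulty) = 0.3·0.1579 / (0.3·0.1579 + 0.6·0.8421) ≈ 0.0857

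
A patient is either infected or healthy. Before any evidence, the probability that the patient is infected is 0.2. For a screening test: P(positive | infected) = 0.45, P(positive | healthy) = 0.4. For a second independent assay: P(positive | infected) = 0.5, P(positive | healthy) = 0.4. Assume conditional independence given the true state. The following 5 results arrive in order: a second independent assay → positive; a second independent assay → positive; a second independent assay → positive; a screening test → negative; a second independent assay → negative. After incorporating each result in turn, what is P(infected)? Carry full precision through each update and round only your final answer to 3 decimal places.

0.272

After a second independent assay='positive': P(infected) = 0.5·0.2000 / (0.5·0.2000 + 0.4·0.8000) ≈ 0.2381
After a second independent assay='positive': P(infected) = 0.5·0.2381 / (0.5·0.2381 + 0.4·0.7619) ≈ 0.2809
After a second independent assay='positive': P(infected) = 0.5·0.2809 / (0.5·0.2809 + 0.4·0.7191) ≈ 0.3281
After a screening test='negative': P(infected) = 0.55·0.3281 / (0.55·0.3281 + 0.6·0.6719) ≈ 0.3092
After a second independent assay='negative': P(infected) = 0.5·0.3092 / (0.5·0.3092 + 0.6·0.6908) ≈ 0.2717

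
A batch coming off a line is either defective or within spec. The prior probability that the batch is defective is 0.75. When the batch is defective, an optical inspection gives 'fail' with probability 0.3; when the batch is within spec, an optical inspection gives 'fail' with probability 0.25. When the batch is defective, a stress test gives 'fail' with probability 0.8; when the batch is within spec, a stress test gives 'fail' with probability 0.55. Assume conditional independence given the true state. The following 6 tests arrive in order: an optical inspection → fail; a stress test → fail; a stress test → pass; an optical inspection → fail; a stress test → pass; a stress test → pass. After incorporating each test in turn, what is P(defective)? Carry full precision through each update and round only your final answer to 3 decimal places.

After an optical inspection='fail': P(defective) = 0.3·0.7500 / (0.3·0.7500 + 0.25·0.2500) ≈ 0.7826
After a stress test='fail': P(defective) = 0.8·0.7826 / (0.8·0.7826 + 0.55·0.2174) ≈ 0.8397
After a stress test='pass': P(defective) = 0.2·0.8397 / (0.2·0.8397 + 0.45·0.1603) ≈ 0.6995
After an optical inspection='fail': P(defective) = 0.3·0.6995 / (0.3·0.6995 + 0.25·0.3005) ≈ 0.7363
After a stress test='pass': P(defective) = 0.2·0.7363 / (0.2·0.7363 + 0.45·0.2637) ≈ 0.5538
After a stress test='pass': P(defective) = 0.2·0.5538 / (0.2·0.5538 + 0.45·0.4462) ≈ 0.3555

0.356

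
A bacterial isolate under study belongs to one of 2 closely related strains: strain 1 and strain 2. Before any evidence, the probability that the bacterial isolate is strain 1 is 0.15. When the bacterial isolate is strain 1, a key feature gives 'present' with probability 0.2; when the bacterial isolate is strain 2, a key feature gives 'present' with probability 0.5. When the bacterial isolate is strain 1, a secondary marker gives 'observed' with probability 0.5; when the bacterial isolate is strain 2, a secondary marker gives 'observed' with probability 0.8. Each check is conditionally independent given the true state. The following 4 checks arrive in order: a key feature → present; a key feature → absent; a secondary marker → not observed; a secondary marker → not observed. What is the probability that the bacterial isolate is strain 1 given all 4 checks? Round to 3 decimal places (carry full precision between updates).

After a key feature='present': P(strain 1) = 0.2·0.1500 / (0.2·0.1500 + 0.5·0.8500) ≈ 0.0659
After a key feature='absent': P(strain 1) = 0.8·0.0659 / (0.8·0.0659 + 0.5·0.9341) ≈ 0.1015
After a secondary marker='not observed': P(strain 1) = 0.5·0.1015 / (0.5·0.1015 + 0.2·0.8985) ≈ 0.2202
After a secondary marker='not observed': P(strain 1) = 0.5·0.2202 / (0.5·0.2202 + 0.2·0.7798) ≈ 0.4138

0.414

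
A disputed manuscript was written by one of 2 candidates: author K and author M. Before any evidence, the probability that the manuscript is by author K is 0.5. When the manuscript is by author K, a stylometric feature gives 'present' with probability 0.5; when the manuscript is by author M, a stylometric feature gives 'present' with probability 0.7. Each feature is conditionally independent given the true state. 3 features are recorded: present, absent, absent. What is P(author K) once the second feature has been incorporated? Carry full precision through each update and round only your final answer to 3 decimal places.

Each posterior becomes the prior for the next update.
After 'present': P(author K) = 0.5·0.5000 / (0.5·0.5000 + 0.7·0.5000) ≈ 0.4167
After 'absent': P(author K) = 0.5·0.4167 / (0.5·0.4167 + 0.3·0.5833) ≈ 0.5435

0.543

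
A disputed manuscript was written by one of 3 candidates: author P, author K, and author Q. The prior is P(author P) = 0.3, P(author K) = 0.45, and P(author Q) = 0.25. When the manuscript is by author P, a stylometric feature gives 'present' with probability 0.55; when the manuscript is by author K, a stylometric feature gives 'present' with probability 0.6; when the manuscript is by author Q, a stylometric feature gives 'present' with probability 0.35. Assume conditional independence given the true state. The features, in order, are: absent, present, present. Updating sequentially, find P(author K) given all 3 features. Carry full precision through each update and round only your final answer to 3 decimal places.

After 'absent': normaliser = 0.45·0.3000 + 0.4·0.4500 + 0.65·0.2500; P(author P) ≈ 0.2827, P(author K) ≈ 0.3770, P(author Q) ≈ 0.3403
After 'present': normaliser = 0.55·0.2827 + 0.6·0.3770 + 0.35·0.3403; P(author P) ≈ 0.3105, P(author K) ≈ 0.4516, P(author Q) ≈ 0.2378
After 'present': normaliser = 0.55·0.3105 + 0.6·0.4516 + 0.35·0.2378; P(author P) ≈ 0.3253, P(author K) ≈ 0.5162, P(author Q) ≈ 0.1586

0.516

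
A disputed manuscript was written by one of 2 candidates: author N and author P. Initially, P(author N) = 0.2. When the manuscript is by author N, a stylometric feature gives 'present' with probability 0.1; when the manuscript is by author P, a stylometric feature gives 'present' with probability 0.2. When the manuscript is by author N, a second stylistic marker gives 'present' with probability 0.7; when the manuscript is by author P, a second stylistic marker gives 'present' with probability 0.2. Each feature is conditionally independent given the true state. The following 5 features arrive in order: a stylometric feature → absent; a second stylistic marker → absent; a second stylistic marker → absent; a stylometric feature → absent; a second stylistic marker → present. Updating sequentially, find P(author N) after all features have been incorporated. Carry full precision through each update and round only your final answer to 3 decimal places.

0.135

Apply Bayes' rule sequentially, carrying P(author N) forward.
After a stylometric feature='absent': P(author N) = 0.9·0.2000 / (0.9·0.2000 + 0.8·0.8000) ≈ 0.2195
After a second stylistic marker='absent': P(author N) = 0.3·0.2195 / (0.3·0.2195 + 0.8·0.7805) ≈ 0.0954
After a second stylistic marker='absent': P(author N) = 0.3·0.0954 / (0.3·0.0954 + 0.8·0.9046) ≈ 0.0380
After a stylometric feature='absent': P(author N) = 0.9·0.0380 / (0.9·0.0380 + 0.8·0.9620) ≈ 0.0426
After a second stylistic marker='present': P(author N) = 0.7·0.0426 / (0.7·0.0426 + 0.2·0.9574) ≈ 0.1347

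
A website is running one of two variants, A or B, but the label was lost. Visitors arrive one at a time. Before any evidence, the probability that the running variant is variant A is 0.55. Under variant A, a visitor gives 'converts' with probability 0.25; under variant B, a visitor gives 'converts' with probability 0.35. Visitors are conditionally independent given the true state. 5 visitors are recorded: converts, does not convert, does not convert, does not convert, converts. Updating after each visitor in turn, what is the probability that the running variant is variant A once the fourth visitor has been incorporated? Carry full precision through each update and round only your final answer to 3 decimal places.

0.573

After 'converts': P(A) = 0.25·0.5500 / (0.25·0.5500 + 0.35·0.4500) ≈ 0.4661
After 'does not convert': P(A) = 0.75·0.4661 / (0.75·0.4661 + 0.65·0.5339) ≈ 0.5018
After 'does not convert': P(A) = 0.75·0.5018 / (0.75·0.5018 + 0.65·0.4982) ≈ 0.5375
After 'does not convert': P(A) = 0.75·0.5375 / (0.75·0.5375 + 0.65·0.4625) ≈ 0.5729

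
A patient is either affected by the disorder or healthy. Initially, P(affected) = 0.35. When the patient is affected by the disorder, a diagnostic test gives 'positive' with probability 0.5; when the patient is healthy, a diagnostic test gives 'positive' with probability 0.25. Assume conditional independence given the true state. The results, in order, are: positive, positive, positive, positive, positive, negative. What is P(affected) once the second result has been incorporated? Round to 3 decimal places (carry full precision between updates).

After 'positive': P(affected) = 0.5·0.3500 / (0.5·0.3500 + 0.25·0.6500) ≈ 0.5185
After 'positive': P(affected) = 0.5·0.5185 / (0.5·0.5185 + 0.25·0.4815) ≈ 0.6829

0.683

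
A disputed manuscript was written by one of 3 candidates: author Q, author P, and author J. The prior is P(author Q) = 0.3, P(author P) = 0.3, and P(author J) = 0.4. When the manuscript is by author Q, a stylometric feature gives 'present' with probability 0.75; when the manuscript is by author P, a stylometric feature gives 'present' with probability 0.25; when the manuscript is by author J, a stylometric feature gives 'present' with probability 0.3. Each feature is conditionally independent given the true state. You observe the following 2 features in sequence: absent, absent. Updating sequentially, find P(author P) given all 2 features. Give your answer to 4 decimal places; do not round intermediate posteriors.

Each posterior becomes the prior for the next update.
After 'absent': normaliser = 0.25·0.3000 + 0.75·0.3000 + 0.7·0.4000; P(author Q) ≈ 0.1293, P(author P) ≈ 0.3879, P(author J) ≈ 0.4828
After 'absent': normaliser = 0.25·0.1293 + 0.75·0.3879 + 0.7·0.4828; P(author Q) ≈ 0.0489, P(author P) ≈ 0.4400, P(author J) ≈ 0.5111

0.4400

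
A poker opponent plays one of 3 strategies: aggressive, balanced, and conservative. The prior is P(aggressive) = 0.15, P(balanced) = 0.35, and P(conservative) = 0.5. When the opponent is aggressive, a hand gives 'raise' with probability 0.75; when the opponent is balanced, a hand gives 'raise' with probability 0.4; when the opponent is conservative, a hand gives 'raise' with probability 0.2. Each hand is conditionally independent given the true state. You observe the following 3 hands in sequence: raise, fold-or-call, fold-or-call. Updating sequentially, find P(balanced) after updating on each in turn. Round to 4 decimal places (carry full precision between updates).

0.4150

After 'raise': normaliser = 0.75·0.1500 + 0.4·0.3500 + 0.2·0.5000; P(aggressive) ≈ 0.3191, P(balanced) ≈ 0.3972, P(conservative) ≈ 0.2837
After 'fold-or-call': normaliser = 0.25·0.3191 + 0.6·0.3972 + 0.8·0.2837; P(aggressive) ≈ 0.1464, P(balanced) ≈ 0.4372, P(conservative) ≈ 0.4164
After 'fold-or-call': normaliser = 0.25·0.1464 + 0.6·0.4372 + 0.8·0.4164; P(aggressive) ≈ 0.0579, P(balanced) ≈ 0.4150, P(conservative) ≈ 0.5270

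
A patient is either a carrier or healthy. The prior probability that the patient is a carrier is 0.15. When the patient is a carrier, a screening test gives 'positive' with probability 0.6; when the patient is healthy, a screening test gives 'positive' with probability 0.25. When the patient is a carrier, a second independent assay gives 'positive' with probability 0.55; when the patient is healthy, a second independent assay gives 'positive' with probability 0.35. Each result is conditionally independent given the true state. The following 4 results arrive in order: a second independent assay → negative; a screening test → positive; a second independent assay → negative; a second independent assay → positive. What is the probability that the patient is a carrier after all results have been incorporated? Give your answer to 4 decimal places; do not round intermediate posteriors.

After a second independent assay='negative': P(carrier) = 0.45·0.1500 / (0.45·0.1500 + 0.65·0.8500) ≈ 0.1089
After a screening test='positive': P(carrier) = 0.6·0.1089 / (0.6·0.1089 + 0.25·0.8911) ≈ 0.2267
After a second independent assay='negative': P(carrier) = 0.45·0.2267 / (0.45·0.2267 + 0.65·0.7733) ≈ 0.1687
After a second independent assay='positive': P(carrier) = 0.55·0.1687 / (0.55·0.1687 + 0.35·0.8313) ≈ 0.2418

0.2418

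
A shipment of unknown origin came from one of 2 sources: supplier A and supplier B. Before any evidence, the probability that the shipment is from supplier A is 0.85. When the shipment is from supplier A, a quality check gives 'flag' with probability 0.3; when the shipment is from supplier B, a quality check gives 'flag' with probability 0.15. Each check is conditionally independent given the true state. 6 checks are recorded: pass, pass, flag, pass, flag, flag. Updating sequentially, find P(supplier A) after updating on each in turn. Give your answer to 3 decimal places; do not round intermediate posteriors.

After 'pass': P(supplier A) = 0.7·0.8500 / (0.7·0.8500 + 0.85·0.1500) ≈ 0.8235
After 'pass': P(supplier A) = 0.7·0.8235 / (0.7·0.8235 + 0.85·0.1765) ≈ 0.7935
After 'flag': P(supplier A) = 0.3·0.7935 / (0.3·0.7935 + 0.15·0.2065) ≈ 0.8849
After 'pass': P(supplier A) = 0.7·0.8849 / (0.7·0.8849 + 0.85·0.1151) ≈ 0.8636
After 'flag': P(supplier A) = 0.3·0.8636 / (0.3·0.8636 + 0.15·0.1364) ≈ 0.9268
After 'flag': P(supplier A) = 0.3·0.9268 / (0.3·0.9268 + 0.15·0.0732) ≈ 0.9620

0.962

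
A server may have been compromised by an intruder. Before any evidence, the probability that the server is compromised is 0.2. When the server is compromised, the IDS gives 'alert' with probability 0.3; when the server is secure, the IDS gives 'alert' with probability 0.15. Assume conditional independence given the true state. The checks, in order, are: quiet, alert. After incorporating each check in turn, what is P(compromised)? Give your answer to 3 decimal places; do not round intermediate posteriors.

0.292

After 'quiet': P(compromised) = 0.7·0.2000 / (0.7·0.2000 + 0.85·0.8000) ≈ 0.1707
After 'alert': P(compromised) = 0.3·0.1707 / (0.3·0.1707 + 0.15·0.8293) ≈ 0.2917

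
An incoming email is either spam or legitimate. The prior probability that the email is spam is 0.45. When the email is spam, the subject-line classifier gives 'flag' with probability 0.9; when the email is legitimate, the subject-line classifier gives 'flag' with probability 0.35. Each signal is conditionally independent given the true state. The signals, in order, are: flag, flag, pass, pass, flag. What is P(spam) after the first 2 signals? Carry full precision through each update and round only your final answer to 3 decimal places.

0.844

After 'flag': P(spam) = 0.9·0.4500 / (0.9·0.4500 + 0.35·0.5500) ≈ 0.6778
After 'flag': P(spam) = 0.9·0.6778 / (0.9·0.6778 + 0.35·0.3222) ≈ 0.8440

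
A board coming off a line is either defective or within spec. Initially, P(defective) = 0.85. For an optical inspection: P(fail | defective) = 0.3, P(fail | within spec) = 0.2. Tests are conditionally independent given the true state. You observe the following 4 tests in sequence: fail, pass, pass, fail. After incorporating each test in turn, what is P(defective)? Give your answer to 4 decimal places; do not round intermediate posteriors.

After 'fail': P(defective) = 0.3·0.8500 / (0.3·0.8500 + 0.2·0.1500) ≈ 0.8947
After 'pass': P(defective) = 0.7·0.8947 / (0.7·0.8947 + 0.8·0.1053) ≈ 0.8815
After 'pass': P(defective) = 0.7·0.8815 / (0.7·0.8815 + 0.8·0.1185) ≈ 0.8668
After 'fail': P(defective) = 0.3·0.8668 / (0.3·0.8668 + 0.2·0.1332) ≈ 0.9071

0.9071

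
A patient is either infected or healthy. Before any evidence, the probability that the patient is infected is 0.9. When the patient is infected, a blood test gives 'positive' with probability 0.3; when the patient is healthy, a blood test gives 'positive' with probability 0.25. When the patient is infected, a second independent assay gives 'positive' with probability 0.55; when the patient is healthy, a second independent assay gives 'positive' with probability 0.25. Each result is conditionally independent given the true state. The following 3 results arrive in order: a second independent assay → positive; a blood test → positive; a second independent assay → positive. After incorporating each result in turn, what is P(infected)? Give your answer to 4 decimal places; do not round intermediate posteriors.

After a second independent assay='positive': P(infected) = 0.55·0.9000 / (0.55·0.9000 + 0.25·0.1000) ≈ 0.9519
After a blood test='positive': P(infected) = 0.3·0.9519 / (0.3·0.9519 + 0.25·0.0481) ≈ 0.9596
After a second independent assay='positive': P(infected) = 0.55·0.9596 / (0.55·0.9596 + 0.25·0.0404) ≈ 0.9812

0.9812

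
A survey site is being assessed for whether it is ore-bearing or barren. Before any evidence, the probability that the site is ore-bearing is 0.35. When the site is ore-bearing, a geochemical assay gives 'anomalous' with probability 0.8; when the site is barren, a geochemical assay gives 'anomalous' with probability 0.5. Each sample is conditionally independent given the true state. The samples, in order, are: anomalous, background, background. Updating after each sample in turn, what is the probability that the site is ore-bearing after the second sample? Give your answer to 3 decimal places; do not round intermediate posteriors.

After 'anomalous': P(ore) = 0.8·0.3500 / (0.8·0.3500 + 0.5·0.6500) ≈ 0.4628
After 'background': P(ore) = 0.2·0.4628 / (0.2·0.4628 + 0.5·0.5372) ≈ 0.2563

0.256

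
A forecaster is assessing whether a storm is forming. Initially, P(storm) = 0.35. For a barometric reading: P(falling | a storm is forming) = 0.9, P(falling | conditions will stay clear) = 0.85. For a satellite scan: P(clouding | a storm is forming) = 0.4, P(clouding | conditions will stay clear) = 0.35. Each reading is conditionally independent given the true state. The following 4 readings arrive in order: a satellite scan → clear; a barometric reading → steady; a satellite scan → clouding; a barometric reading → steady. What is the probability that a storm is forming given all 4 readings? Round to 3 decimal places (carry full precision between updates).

After a satellite scan='clear': P(storm) = 0.6·0.3500 / (0.6·0.3500 + 0.65·0.6500) ≈ 0.3320
After a barometric reading='steady': P(storm) = 0.1·0.3320 / (0.1·0.3320 + 0.15·0.6680) ≈ 0.2489
After a satellite scan='clouding': P(storm) = 0.4·0.2489 / (0.4·0.2489 + 0.35·0.7511) ≈ 0.2747
After a barometric reading='steady': P(storm) = 0.1·0.2747 / (0.1·0.2747 + 0.15·0.7253) ≈ 0.2016

0.202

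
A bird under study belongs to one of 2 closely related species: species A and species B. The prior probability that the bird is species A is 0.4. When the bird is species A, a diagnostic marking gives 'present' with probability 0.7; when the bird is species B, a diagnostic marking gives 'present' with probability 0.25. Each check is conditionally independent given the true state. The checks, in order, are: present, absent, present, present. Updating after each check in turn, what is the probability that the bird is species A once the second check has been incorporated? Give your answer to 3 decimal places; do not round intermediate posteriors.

Apply Bayes' rule sequentially, carrying P(species A) forward.
After 'present': P(species A) = 0.7·0.4000 / (0.7·0.4000 + 0.25·0.6000) ≈ 0.6512
After 'absent': P(species A) = 0.3·0.6512 / (0.3·0.6512 + 0.75·0.3488) ≈ 0.4275

0.427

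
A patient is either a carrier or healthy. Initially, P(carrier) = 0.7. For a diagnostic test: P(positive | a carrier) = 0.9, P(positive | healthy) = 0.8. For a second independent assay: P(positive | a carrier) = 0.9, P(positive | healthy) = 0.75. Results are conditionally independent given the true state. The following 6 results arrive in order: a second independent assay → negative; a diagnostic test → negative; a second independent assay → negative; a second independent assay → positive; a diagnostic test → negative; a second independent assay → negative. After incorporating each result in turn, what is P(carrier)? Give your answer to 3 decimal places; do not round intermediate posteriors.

0.043

After a second independent assay='negative': P(carrier) = 0.1·0.7000 / (0.1·0.7000 + 0.25·0.3000) ≈ 0.4828
After a diagnostic test='negative': P(carrier) = 0.1·0.4828 / (0.1·0.4828 + 0.2·0.5172) ≈ 0.3182
After a second independent assay='negative': P(carrier) = 0.1·0.3182 / (0.1·0.3182 + 0.25·0.6818) ≈ 0.1573
After a second independent assay='positive': P(carrier) = 0.9·0.1573 / (0.9·0.1573 + 0.75·0.8427) ≈ 0.1830
After a diagnostic test='negative': P(carrier) = 0.1·0.1830 / (0.1·0.1830 + 0.2·0.8170) ≈ 0.1007
After a second independent assay='negative': P(carrier) = 0.1·0.1007 / (0.1·0.1007 + 0.25·0.8993) ≈ 0.0429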